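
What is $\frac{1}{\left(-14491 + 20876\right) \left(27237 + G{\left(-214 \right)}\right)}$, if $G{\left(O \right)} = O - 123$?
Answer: $\frac{1}{171756500} \approx 5.8222 \cdot 10^{-9}$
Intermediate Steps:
$G{\left(O \right)} = -123 + O$
$\frac{1}{\left(-14491 + 20876\right) \left(27237 + G{\left(-214 \right)}\right)} = \frac{1}{\left(-14491 + 20876\right) \left(27237 - 337\right)} = \frac{1}{6385 \left(27237 - 337\right)} = \frac{1}{6385 \cdot 26900} = \frac{1}{171756500}$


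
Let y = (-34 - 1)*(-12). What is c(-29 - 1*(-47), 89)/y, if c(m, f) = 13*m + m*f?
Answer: 153/35 ≈ 4.3714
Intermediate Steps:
c(m, f) = 13*m + f*m
y = 420 (y = -35*(-12) = 420)
c(-29 - 1*(-47), 89)/y = ((-29 - 1*(-47))*(13 + 89))/420 = ((-29 + 47)*102)*(1/420) = (18*102)*(1/420) = 1836*(1/420) = 153/35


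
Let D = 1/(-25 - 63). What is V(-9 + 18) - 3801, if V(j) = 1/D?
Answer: -3889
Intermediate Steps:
D = -1/88 (D = 1/(-88) = -1/88 ≈ -0.011364)
V(j) = -88 (V(j) = 1/(-1/88) = -88)
V(-9 + 18) - 3801 = -88 - 3801 = -3889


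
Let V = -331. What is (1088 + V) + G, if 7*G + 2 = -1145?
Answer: 4152/7 ≈ 593.14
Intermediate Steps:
G = -1147/7 (G = -2/7 + (1/7)*(-1145) = -2/7 - 1145/7 = -1147/7 ≈ -163.86)
(1088 + V) + G = (1088 - 331) - 1147/7 = 757 - 1147/7 = 4152/7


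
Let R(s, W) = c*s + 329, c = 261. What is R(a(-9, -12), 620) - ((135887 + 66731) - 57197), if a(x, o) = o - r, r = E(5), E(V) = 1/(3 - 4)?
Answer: -147963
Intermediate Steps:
E(V) = -1 (E(V) = 1/(-1) = -1)
r = -1
a(x, o) = 1 + o (a(x, o) = o - 1*(-1) = o + 1 = 1 + o)
R(s, W) = 329 + 261*s (R(s, W) = 261*s + 329 = 329 + 261*s)
R(a(-9, -12), 620) - ((135887 + 66731) - 57197) = (329 + 261*(1 - 12)) - ((135887 + 66731) - 57197) = (329 + 261*(-11)) - (202618 - 57197) = (329 - 2871) - 1*145421 = -2542 - 145421 = -147963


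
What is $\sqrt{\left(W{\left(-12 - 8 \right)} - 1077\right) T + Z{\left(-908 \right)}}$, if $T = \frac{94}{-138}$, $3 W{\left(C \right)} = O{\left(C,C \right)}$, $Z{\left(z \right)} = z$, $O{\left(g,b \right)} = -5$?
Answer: $\frac{2 i \sqrt{206218}}{69} \approx 13.163 i$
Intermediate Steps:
$W{\left(C \right)} = - \frac{5}{3}$ ($W{\left(C \right)} = \frac{1}{3} \left(-5\right) = - \frac{5}{3}$)
$T = - \frac{47}{69}$ ($T = 94 \left(- \frac{1}{138}\right) = - \frac{47}{69} \approx -0.68116$)
$\sqrt{\left(W{\left(-12 - 8 \right)} - 1077\right) T + Z{\left(-908 \right)}} = \sqrt{\left(- \frac{5}{3} - 1077\right) \left(- \frac{47}{69}\right) - 908} = \sqrt{\left(- \frac{3236}{3}\right) \left(- \frac{47}{69}\right) - 908} = \sqrt{\frac{152092}{207} - 908} = \sqrt{- \frac{35864}{207}} = \frac{2 i \sqrt{206218}}{69}$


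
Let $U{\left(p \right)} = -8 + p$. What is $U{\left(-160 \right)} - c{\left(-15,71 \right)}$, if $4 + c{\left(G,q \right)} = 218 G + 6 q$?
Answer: $2680$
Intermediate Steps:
$c{\left(G,q \right)} = -4 + 6 q + 218 G$ ($c{\left(G,q \right)} = -4 + \left(218 G + 6 q\right) = -4 + \left(6 q + 218 G\right) = -4 + 6 q + 218 G$)
$U{\left(-160 \right)} - c{\left(-15,71 \right)} = \left(-8 - 160\right) - \left(-4 + 6 \cdot 71 + 218 \left(-15\right)\right) = -168 - \left(-4 + 426 - 3270\right) = -168 - -2848 = -168 + 2848 = 2680$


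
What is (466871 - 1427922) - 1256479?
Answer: -2217530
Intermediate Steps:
(466871 - 1427922) - 1256479 = -961051 - 1256479 = -2217530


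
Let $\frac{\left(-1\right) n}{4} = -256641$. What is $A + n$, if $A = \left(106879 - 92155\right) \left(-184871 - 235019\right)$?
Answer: $-6181433796$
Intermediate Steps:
$n = 1026564$ ($n = \left(-4\right) \left(-256641\right) = 1026564$)
$A = -6182460360$ ($A = 14724 \left(-419890\right) = -6182460360$)
$A + n = -6182460360 + 1026564 = -6181433796$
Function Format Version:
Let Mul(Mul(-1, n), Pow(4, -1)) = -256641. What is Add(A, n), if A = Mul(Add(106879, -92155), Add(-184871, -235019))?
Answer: -6181433796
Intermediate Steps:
n = 1026564 (n = Mul(-4, -256641) = 1026564)
A = -6182460360 (A = Mul(14724, -419890) = -6182460360)
Add(A, n) = Add(-6182460360, 1026564) = -6181433796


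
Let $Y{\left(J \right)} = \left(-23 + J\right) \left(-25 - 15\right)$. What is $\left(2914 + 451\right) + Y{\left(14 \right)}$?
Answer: $3725$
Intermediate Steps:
$Y{\left(J \right)} = 920 - 40 J$ ($Y{\left(J \right)} = \left(-23 + J\right) \left(-40\right) = 920 - 40 J$)
$\left(2914 + 451\right) + Y{\left(14 \right)} = \left(2914 + 451\right) + \left(920 - 560\right) = 3365 + \left(920 - 560\right) = 3365 + 360 = 3725$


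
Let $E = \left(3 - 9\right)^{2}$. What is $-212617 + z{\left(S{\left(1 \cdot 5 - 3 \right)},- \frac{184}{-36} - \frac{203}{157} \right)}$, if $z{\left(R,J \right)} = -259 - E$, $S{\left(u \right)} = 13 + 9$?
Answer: $-212912$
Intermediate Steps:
$E = 36$ ($E = \left(-6\right)^{2} = 36$)
$S{\left(u \right)} = 22$
$z{\left(R,J \right)} = -295$ ($z{\left(R,J \right)} = -259 - 36 = -295$)
$-212617 + z{\left(S{\left(1 \cdot 5 - 3 \right)},- \frac{184}{-36} - \frac{203}{157} \right)} = -212617 - 295 = -212912$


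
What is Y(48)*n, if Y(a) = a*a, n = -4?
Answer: -9216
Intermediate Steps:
Y(a) = a²
Y(48)*n = 48²*(-4) = 2304*(-4) = -9216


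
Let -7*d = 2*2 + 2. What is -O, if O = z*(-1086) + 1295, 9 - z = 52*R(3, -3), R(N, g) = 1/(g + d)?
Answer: 208079/9 ≈ 23120.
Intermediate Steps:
d = -6/7 (d = -(2*2 + 2)/7 = -(4 + 2)/7 = -1/7*6 = -6/7 ≈ -0.85714)
R(N, g) = 1/(-6/7 + g) (R(N, g) = 1/(g - 6/7) = 1/(-6/7 + g))
z = 607/27 (z = 9 - 52*7/(-6 + 7*(-3)) = 9 - 52*7/(-6 - 21) = 9 - 52*7/(-27) = 9 - 52*7*(-1/27) = 9 - 52*(-7)/27 = 9 - 1*(-364/27) = 9 + 364/27 = 607/27 ≈ 22.481)
O = -208079/9 (O = (607/27)*(-1086) + 1295 = -219734/9 + 1295 = -208079/9 ≈ -23120.)
-O = -1*(-208079/9) = 208079/9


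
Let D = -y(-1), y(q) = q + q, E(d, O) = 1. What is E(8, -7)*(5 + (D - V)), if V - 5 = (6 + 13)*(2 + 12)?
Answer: -264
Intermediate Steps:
y(q) = 2*q
D = 2 (D = -2*(-1) = -1*(-2) = 2)
V = 271 (V = 5 + (6 + 13)*(2 + 12) = 5 + 19*14 = 5 + 266 = 271)
E(8, -7)*(5 + (D - V)) = 1*(5 + (2 - 1*271)) = 1*(5 + (2 - 271)) = 1*(5 - 269) = 1*(-264) = -264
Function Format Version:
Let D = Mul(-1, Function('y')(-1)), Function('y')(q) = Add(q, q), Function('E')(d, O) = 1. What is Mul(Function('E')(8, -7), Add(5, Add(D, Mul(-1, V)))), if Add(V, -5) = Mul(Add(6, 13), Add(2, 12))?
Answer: -264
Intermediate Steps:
Function('y')(q) = Mul(2, q)
D = 2 (D = Mul(-1, Mul(2, -1)) = Mul(-1, -2) = 2)
V = 271 (V = Add(5, Mul(Add(6, 13), Add(2, 12))) = Add(5, Mul(19, 14)) = Add(5, 266) = 271)
Mul(Function('E')(8, -7), Add(5, Add(D, Mul(-1, V)))) = Mul(1, Add(5, Add(2, Mul(-1, 271)))) = Mul(1, Add(5, Add(2, -271))) = Mul(1, Add(5, -269)) = Mul(1, -264) = -264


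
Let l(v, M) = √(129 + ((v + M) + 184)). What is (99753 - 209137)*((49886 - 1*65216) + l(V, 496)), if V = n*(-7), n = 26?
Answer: 1676856720 - 109384*√627 ≈ 1.6741e+9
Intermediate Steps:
V = -182 (V = 26*(-7) = -182)
l(v, M) = √(313 + M + v) (l(v, M) = √(129 + ((M + v) + 184)) = √(129 + (184 + M + v)) = √(313 + M + v))
(99753 - 209137)*((49886 - 1*65216) + l(V, 496)) = (99753 - 209137)*((49886 - 1*65216) + √(313 + 496 - 182)) = -109384*((49886 - 65216) + √627) = -109384*(-15330 + √627) = 1676856720 - 109384*√627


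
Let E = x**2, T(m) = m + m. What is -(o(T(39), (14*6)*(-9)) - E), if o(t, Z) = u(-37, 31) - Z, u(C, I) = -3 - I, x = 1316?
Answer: 1731134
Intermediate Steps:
T(m) = 2*m
o(t, Z) = -34 - Z (o(t, Z) = (-3 - 1*31) - Z = (-3 - 31) - Z = -34 - Z)
E = 1731856 (E = 1316**2 = 1731856)
-(o(T(39), (14*6)*(-9)) - E) = -((-34 - 14*6*(-9)) - 1*1731856) = -((-34 - 84*(-9)) - 1731856) = -((-34 - 1*(-756)) - 1731856) = -((-34 + 756) - 1731856) = -(722 - 1731856) = -1*(-1731134) = 1731134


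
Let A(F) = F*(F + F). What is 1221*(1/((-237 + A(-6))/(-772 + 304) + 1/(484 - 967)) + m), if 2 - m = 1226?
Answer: -13125452076/8803 ≈ -1.4910e+6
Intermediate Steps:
m = -1224 (m = 2 - 1*1226 = 2 - 1226 = -1224)
A(F) = 2*F² (A(F) = F*(2*F) = 2*F²)
1221*(1/((-237 + A(-6))/(-772 + 304) + 1/(484 - 967)) + m) = 1221*(1/((-237 + 2*(-6)²)/(-772 + 304) + 1/(484 - 967)) - 1224) = 1221*(1/((-237 + 2*36)/(-468) + 1/(-483)) - 1224) = 1221*(1/((-237 + 72)*(-1/468) - 1/483) - 1224) = 1221*(1/(-165*(-1/468) - 1/483) - 1224) = 1221*(1/(55/156 - 1/483) - 1224) = 1221*(1/(8803/25116) - 1224) = 1221*(25116/8803 - 1224) = 1221*(-10749756/8803) = -13125452076/8803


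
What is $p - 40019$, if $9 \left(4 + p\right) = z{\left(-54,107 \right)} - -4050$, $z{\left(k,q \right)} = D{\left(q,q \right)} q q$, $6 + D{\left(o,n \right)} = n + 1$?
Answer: $\frac{270547}{3} \approx 90182.0$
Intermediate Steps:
$D{\left(o,n \right)} = -5 + n$ ($D{\left(o,n \right)} = -6 + \left(n + 1\right) = -6 + \left(1 + n\right) = -5 + n$)
$z{\left(k,q \right)} = q^{2} \left(-5 + q\right)$ ($z{\left(k,q \right)} = \left(-5 + q\right) q q = q \left(-5 + q\right) q = q^{2} \left(-5 + q\right)$)
$p = \frac{390604}{3}$ ($p = -4 + \frac{107^{2} \left(-5 + 107\right) - -4050}{9} = -4 + \frac{11449 \cdot 102 + 4050}{9} = -4 + \frac{1167798 + 4050}{9} = -4 + \frac{1}{9} \cdot 1171848 = -4 + \frac{390616}{3} = \frac{390604}{3} \approx 1.302 \cdot 10^{5}$)
$p - 40019 = \frac{390604}{3} - 40019 = \frac{270547}{3}$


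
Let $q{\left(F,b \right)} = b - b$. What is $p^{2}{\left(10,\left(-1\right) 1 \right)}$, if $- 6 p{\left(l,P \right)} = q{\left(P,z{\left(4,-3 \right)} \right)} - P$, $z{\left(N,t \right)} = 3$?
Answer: $\frac{1}{36} \approx 0.027778$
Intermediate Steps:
$q{\left(F,b \right)} = 0$
$p{\left(l,P \right)} = \frac{P}{6}$ ($p{\left(l,P \right)} = - \frac{0 - P}{6} = - \frac{\left(-1\right) P}{6} = \frac{P}{6}$)
$p^{2}{\left(10,\left(-1\right) 1 \right)} = \left(\frac{\left(-1\right) 1}{6}\right)^{2} = \left(\frac{1}{6} \left(-1\right)\right)^{2} = \left(- \frac{1}{6}\right)^{2} = \frac{1}{36}$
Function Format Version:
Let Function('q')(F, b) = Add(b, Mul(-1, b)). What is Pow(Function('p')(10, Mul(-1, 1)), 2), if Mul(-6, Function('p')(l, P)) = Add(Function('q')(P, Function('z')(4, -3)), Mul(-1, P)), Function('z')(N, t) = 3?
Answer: Rational(1, 36) ≈ 0.027778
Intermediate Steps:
Function('q')(F, b) = 0
Function('p')(l, P) = Mul(Rational(1, 6), P) (Function('p')(l, P) = Mul(Rational(-1, 6), Add(0, Mul(-1, P))) = Mul(Rational(-1, 6), Mul(-1, P)) = Mul(Rational(1, 6), P))
Pow(Function('p')(10, Mul(-1, 1)), 2) = Pow(Mul(Rational(1, 6), Mul(-1, 1)), 2) = Pow(Mul(Rational(1, 6), -1), 2) = Pow(Rational(-1, 6), 2) = Rational(1, 36)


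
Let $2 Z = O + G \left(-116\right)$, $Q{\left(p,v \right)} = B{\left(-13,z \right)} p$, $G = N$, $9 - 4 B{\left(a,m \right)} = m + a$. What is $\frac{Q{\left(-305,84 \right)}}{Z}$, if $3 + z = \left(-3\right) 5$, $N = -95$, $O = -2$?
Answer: $- \frac{3050}{5509} \approx -0.55364$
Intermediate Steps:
$z = -18$ ($z = -3 - 15 = -18$)
$B{\left(a,m \right)} = \frac{9}{4} - \frac{a}{4} - \frac{m}{4}$ ($B{\left(a,m \right)} = \frac{9}{4} - \frac{m + a}{4} = \frac{9}{4} - \frac{a + m}{4} = \frac{9}{4} - \left(\frac{a}{4} + \frac{m}{4}\right) = \frac{9}{4} - \frac{a}{4} - \frac{m}{4}$)
$G = -95$
$Q{\left(p,v \right)} = 10 p$ ($Q{\left(p,v \right)} = \left(\frac{9}{4} - - \frac{13}{4} - - \frac{9}{2}\right) p = \left(\frac{9}{4} + \frac{13}{4} + \frac{9}{2}\right) p = 10 p$)
$Z = 5509$ ($Z = \frac{-2 - -11020}{2} = \frac{-2 + 11020}{2} = \frac{1}{2} \cdot 11018 = 5509$)
$\frac{Q{\left(-305,84 \right)}}{Z} = \frac{10 \left(-305\right)}{5509} = \left(-3050\right) \frac{1}{5509} = - \frac{3050}{5509}$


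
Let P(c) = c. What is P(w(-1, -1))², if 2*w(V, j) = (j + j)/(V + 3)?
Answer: ¼ ≈ 0.25000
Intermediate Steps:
w(V, j) = j/(3 + V) (w(V, j) = ((j + j)/(V + 3))/2 = ((2*j)/(3 + V))/2 = (2*j/(3 + V))/2 = j/(3 + V))
P(w(-1, -1))² = (-1/(3 - 1))² = (-1/2)² = (-1*½)² = (-½)² = ¼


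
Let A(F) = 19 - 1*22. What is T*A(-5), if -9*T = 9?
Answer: 3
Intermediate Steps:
T = -1 (T = -⅑*9 = -1)
A(F) = -3 (A(F) = 19 - 22 = -3)
T*A(-5) = -1*(-3) = 3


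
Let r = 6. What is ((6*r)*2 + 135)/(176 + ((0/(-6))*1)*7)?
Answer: 207/176 ≈ 1.1761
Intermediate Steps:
((6*r)*2 + 135)/(176 + ((0/(-6))*1)*7) = ((6*6)*2 + 135)/(176 + ((0/(-6))*1)*7) = (36*2 + 135)/(176 + ((0*(-1/6))*1)*7) = (72 + 135)/(176 + (0*1)*7) = 207/(176 + 0*7) = 207/(176 + 0) = 207/176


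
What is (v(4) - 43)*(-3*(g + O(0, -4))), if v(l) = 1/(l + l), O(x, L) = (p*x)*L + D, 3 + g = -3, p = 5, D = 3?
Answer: -3087/8 ≈ -385.88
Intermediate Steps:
g = -6 (g = -3 - 3 = -6)
O(x, L) = 3 + 5*L*x (O(x, L) = (5*x)*L + 3 = 5*L*x + 3 = 3 + 5*L*x)
v(l) = 1/(2*l)
(v(4) - 43)*(-3*(g + O(0, -4))) = ((½)/4 - 43)*(-3*(-6 + (3 + 5*(-4)*0))) = ((½)*(¼) - 43)*(-3*(-6 + (3 + 0))) = (⅛ - 43)*(-3*(-6 + 3)) = -(-1029)*(-3)/8 = -343/8*9 = -3087/8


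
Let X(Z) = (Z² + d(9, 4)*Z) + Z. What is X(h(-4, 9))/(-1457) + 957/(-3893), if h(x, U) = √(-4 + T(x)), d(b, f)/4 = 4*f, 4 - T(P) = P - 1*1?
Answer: -1413814/5672101 - 65*√5/1457 ≈ -0.34901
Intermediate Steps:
T(P) = 5 - P (T(P) = 4 - (P - 1*1) = 4 - (P - 1) = 4 - (-1 + P) = 4 + (1 - P) = 5 - P)
d(b, f) = 16*f (d(b, f) = 4*(4*f) = 16*f)
h(x, U) = √(1 - x) (h(x, U) = √(-4 + (5 - x)) = √(1 - x))
X(Z) = Z² + 65*Z (X(Z) = (Z² + (16*4)*Z) + Z = (Z² + 64*Z) + Z = Z² + 65*Z)
X(h(-4, 9))/(-1457) + 957/(-3893) = (√(1 - 1*(-4))*(65 + √(1 - 1*(-4))))/(-1457) + 957/(-3893) = (√(1 + 4)*(65 + √(1 + 4)))*(-1/1457) + 957*(-1/3893) = (√5*(65 + √5))*(-1/1457) - 957/3893 = -√5*(65 + √5)/1457 - 957/3893 = -957/3893 - √5*(65 + √5)/1457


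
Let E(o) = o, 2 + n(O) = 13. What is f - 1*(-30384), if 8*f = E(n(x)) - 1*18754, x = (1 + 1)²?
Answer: 224329/8 ≈ 28041.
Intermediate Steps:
x = 4 (x = 2² = 4)
n(O) = 11 (n(O) = -2 + 13 = 11)
f = -18743/8 (f = (11 - 1*18754)/8 = (11 - 18754)/8 = (⅛)*(-18743) = -18743/8 ≈ -2342.9)
f - 1*(-30384) = -18743/8 - 1*(-30384) = -18743/8 + 30384 = 224329/8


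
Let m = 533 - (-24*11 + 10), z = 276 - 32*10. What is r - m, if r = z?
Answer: -831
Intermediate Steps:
z = -44 (z = 276 - 320 = -44)
m = 787 (m = 533 - (-264 + 10) = 533 - 1*(-254) = 533 + 254 = 787)
r = -44
r - m = -44 - 1*787 = -44 - 787 = -831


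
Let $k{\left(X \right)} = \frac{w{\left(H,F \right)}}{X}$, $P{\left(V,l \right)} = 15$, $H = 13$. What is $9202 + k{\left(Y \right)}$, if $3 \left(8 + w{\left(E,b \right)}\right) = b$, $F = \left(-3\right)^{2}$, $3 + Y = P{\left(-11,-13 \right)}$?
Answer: $\frac{110419}{12} \approx 9201.6$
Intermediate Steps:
$Y = 12$ ($Y = -3 + 15 = 12$)
$F = 9$
$w{\left(E,b \right)} = -8 + \frac{b}{3}$
$k{\left(X \right)} = - \frac{5}{X}$ ($k{\left(X \right)} = \frac{-8 + \frac{1}{3} \cdot 9}{X} = \frac{-8 + 3}{X} = - \frac{5}{X}$)
$9202 + k{\left(Y \right)} = 9202 - \frac{5}{12} = \frac{110419}{12}$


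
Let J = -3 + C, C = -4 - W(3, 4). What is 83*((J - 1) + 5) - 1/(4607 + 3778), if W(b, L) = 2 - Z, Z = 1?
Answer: -2783821/8385 ≈ -332.00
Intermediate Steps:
W(b, L) = 1 (W(b, L) = 2 - 1*1 = 2 - 1 = 1)
C = -5 (C = -4 - 1*1 = -4 - 1 = -5)
J = -8 (J = -3 - 5 = -8)
83*((J - 1) + 5) - 1/(4607 + 3778) = 83*((-8 - 1) + 5) - 1/(4607 + 3778) = 83*(-9 + 5) - 1/8385 = 83*(-4) - 1*1/8385 = -332 - 1/8385 = -2783821/8385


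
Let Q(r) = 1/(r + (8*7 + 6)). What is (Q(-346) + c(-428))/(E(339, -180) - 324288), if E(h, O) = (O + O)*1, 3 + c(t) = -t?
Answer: -13411/10244448 ≈ -0.0013091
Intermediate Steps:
c(t) = -3 - t
E(h, O) = 2*O (E(h, O) = (2*O)*1 = 2*O)
Q(r) = 1/(62 + r) (Q(r) = 1/(r + (56 + 6)) = 1/(r + 62) = 1/(62 + r))
(Q(-346) + c(-428))/(E(339, -180) - 324288) = (1/(62 - 346) + (-3 - 1*(-428)))/(2*(-180) - 324288) = (1/(-284) + (-3 + 428))/(-360 - 324288) = (-1/284 + 425)/(-324648) = (120699/284)*(-1/324648) = -13411/10244448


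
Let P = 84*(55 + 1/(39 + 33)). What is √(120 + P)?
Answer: √170682/6 ≈ 68.856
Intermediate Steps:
P = 27727/6 (P = 84*(55 + 1/72) = 84*(3961/72) = 27727/6 ≈ 4621.2)
√(120 + P) = √(120 + 27727/6) = √(28447/6) = √170682/6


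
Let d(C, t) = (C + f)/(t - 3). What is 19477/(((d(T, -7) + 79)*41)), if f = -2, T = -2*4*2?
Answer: 97385/16564 ≈ 5.8793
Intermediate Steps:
T = -16 (T = -8*2 = -16)
d(C, t) = (-2 + C)/(-3 + t) (d(C, t) = (C - 2)/(t - 3) = (-2 + C)/(-3 + t))
19477/(((d(T, -7) + 79)*41)) = 19477/((((-2 - 16)/(-3 - 7) + 79)*41)) = 19477/(((-18/(-10) + 79)*41)) = 19477/(((-⅒*(-18) + 79)*41)) = 19477/(((9/5 + 79)*41)) = 19477/(((404/5)*41)) = 19477/(16564/5) = 19477*(5/16564) = 97385/16564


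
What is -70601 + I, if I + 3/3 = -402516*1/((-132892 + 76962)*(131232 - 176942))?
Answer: -45124567675779/639140075 ≈ -70602.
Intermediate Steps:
I = -639240704/639140075 (I = -1 - 402516*1/((-132892 + 76962)*(131232 - 176942)) = -1 - 402516/((-45710*(-55930))) = -1 - 402516/2556560300 = -1 - 402516*1/2556560300 = -1 - 100629/639140075 = -639240704/639140075 ≈ -1.0002)
-70601 + I = -70601 - 639240704/639140075 = -45124567675779/639140075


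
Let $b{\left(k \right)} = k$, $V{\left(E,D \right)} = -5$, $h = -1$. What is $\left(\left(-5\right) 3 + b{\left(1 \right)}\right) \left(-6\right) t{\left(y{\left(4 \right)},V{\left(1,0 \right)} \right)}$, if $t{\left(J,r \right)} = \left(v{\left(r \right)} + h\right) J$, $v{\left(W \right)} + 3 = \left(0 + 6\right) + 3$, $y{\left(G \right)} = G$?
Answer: $1680$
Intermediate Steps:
$v{\left(W \right)} = 6$ ($v{\left(W \right)} = -3 + \left(\left(0 + 6\right) + 3\right) = -3 + \left(6 + 3\right) = -3 + 9 = 6$)
$t{\left(J,r \right)} = 5 J$ ($t{\left(J,r \right)} = \left(6 - 1\right) J = 5 J$)
$\left(\left(-5\right) 3 + b{\left(1 \right)}\right) \left(-6\right) t{\left(y{\left(4 \right)},V{\left(1,0 \right)} \right)} = \left(\left(-5\right) 3 + 1\right) \left(-6\right) 5 \cdot 4 = \left(-15 + 1\right) \left(-6\right) 20 = \left(-14\right) \left(-6\right) 20 = 84 \cdot 20 = 1680$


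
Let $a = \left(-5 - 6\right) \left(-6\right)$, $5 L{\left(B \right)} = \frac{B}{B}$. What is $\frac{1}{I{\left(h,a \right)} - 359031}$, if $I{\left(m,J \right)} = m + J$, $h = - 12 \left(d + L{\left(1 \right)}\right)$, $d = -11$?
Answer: $- \frac{5}{1794177} \approx -2.7868 \cdot 10^{-6}$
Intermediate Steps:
$L{\left(B \right)} = \frac{1}{5}$ ($L{\left(B \right)} = \frac{B \frac{1}{B}}{5} = \frac{1}{5} \cdot 1 = \frac{1}{5}$)
$a = 66$ ($a = \left(-11\right) \left(-6\right) = 66$)
$h = \frac{648}{5}$ ($h = - 12 \left(-11 + \frac{1}{5}\right) = \left(-12\right) \left(- \frac{54}{5}\right) = \frac{648}{5} \approx 129.6$)
$I{\left(m,J \right)} = J + m$
$\frac{1}{I{\left(h,a \right)} - 359031} = \frac{1}{\left(66 + \frac{648}{5}\right) - 359031} = \frac{1}{\frac{978}{5} - 359031} = \frac{1}{- \frac{1794177}{5}} = - \frac{5}{1794177}$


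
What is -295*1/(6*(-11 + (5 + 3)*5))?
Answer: -295/174 ≈ -1.6954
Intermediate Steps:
-295*1/(6*(-11 + (5 + 3)*5)) = -295*1/(6*(-11 + 8*5)) = -295*1/(6*(-11 + 40)) = -295/(6*29) = -295/174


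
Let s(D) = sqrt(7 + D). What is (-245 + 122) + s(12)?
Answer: -123 + sqrt(19) ≈ -118.64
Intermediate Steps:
(-245 + 122) + s(12) = (-245 + 122) + sqrt(7 + 12) = -123 + sqrt(19)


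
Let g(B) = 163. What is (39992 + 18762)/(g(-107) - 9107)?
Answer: -29377/4472 ≈ -6.5691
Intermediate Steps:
(39992 + 18762)/(g(-107) - 9107) = (39992 + 18762)/(163 - 9107) = 58754/(-8944) = 58754*(-1/8944) = -29377/4472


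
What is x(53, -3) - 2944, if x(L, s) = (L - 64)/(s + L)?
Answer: -147211/50 ≈ -2944.2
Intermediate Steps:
x(L, s) = (-64 + L)/(L + s)
x(53, -3) - 2944 = (-64 + 53)/(53 - 3) - 2944 = -11/50 - 2944 = -147211/50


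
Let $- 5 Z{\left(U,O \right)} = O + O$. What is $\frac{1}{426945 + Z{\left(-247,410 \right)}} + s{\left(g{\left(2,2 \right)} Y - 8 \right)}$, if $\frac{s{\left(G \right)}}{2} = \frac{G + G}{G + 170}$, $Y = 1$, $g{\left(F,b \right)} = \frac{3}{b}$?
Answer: $- \frac{22192285}{139557387} \approx -0.15902$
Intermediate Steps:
$Z{\left(U,O \right)} = - \frac{2 O}{5}$ ($Z{\left(U,O \right)} = - \frac{O + O}{5} = - \frac{2 O}{5}$)
$s{\left(G \right)} = \frac{4 G}{170 + G}$ ($s{\left(G \right)} = 2 \frac{G + G}{G + 170} = 2 \frac{2 G}{170 + G} = \frac{4 G}{170 + G}$)
$\frac{1}{426945 + Z{\left(-247,410 \right)}} + s{\left(g{\left(2,2 \right)} Y - 8 \right)} = \frac{1}{426945 - 164} + \frac{4 \left(\frac{3}{2} \cdot 1 - 8\right)}{170 - \left(8 - \frac{3}{2} \cdot 1\right)} = \frac{1}{426945 - 164} + \frac{4 \left(3 \cdot \frac{1}{2} \cdot 1 - 8\right)}{170 - \left(8 - 3 \cdot \frac{1}{2} \cdot 1\right)} = \frac{1}{426781} + \frac{4 \left(\frac{3}{2} \cdot 1 - 8\right)}{170 + \left(\frac{3}{2} \cdot 1 - 8\right)} = \frac{1}{426781} + \frac{4 \left(\frac{3}{2} - 8\right)}{170 + \left(\frac{3}{2} - 8\right)} = \frac{1}{426781} + 4 \left(- \frac{13}{2}\right) \frac{1}{170 - \frac{13}{2}} = \frac{1}{426781} + 4 \left(- \frac{13}{2}\right) \frac{1}{\frac{327}{2}} = \frac{1}{426781} + 4 \left(- \frac{13}{2}\right) \frac{2}{327} = \frac{1}{426781} - \frac{52}{327} = - \frac{22192285}{139557387}$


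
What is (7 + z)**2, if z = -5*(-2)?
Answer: 289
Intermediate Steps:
z = 10
(7 + z)**2 = (7 + 10)**2 = 17**2 = 289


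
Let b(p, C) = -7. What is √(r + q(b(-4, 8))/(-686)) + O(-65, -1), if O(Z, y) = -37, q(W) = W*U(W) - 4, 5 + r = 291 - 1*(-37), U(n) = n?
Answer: -37 + √3101462/98 ≈ -19.030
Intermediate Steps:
r = 323 (r = -5 + (291 - 1*(-37)) = -5 + (291 + 37) = -5 + 328 = 323)
q(W) = -4 + W² (q(W) = W*W - 4 = W² - 4 = -4 + W²)
√(r + q(b(-4, 8))/(-686)) + O(-65, -1) = √(323 + (-4 + (-7)²)/(-686)) - 37 = √(323 + (-4 + 49)*(-1/686)) - 37 = √(323 + 45*(-1/686)) - 37 = √(323 - 45/686) - 37 = √(221533/686) - 37 = √3101462/98 - 37 = -37 + √3101462/98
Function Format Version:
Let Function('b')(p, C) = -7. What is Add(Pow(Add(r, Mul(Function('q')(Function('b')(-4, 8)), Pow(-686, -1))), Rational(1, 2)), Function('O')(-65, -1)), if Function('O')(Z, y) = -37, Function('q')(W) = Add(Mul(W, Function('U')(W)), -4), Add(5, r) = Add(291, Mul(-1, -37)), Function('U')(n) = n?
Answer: Add(-37, Mul(Rational(1, 98), Pow(3101462, Rational(1, 2)))) ≈ -19.030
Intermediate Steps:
r = 323 (r = Add(-5, Add(291, Mul(-1, -37))) = Add(-5, Add(291, 37)) = Add(-5, 328) = 323)
Function('q')(W) = Add(-4, Pow(W, 2)) (Function('q')(W) = Add(Mul(W, W), -4) = Add(Pow(W, 2), -4) = Add(-4, Pow(W, 2)))
Add(Pow(Add(r, Mul(Function('q')(Function('b')(-4, 8)), Pow(-686, -1))), Rational(1, 2)), Function('O')(-65, -1)) = Add(Pow(Add(323, Mul(Add(-4, Pow(-7, 2)), Pow(-686, -1))), Rational(1, 2)), -37) = Add(Pow(Add(323, Mul(Add(-4, 49), Rational(-1, 686))), Rational(1, 2)), -37) = Add(Pow(Add(323, Mul(45, Rational(-1, 686))), Rational(1, 2)), -37) = Add(Pow(Add(323, Rational(-45, 686)), Rational(1, 2)), -37) = Add(Pow(Rational(221533, 686), Rational(1, 2)), -37) = Add(Mul(Rational(1, 98), Pow(3101462, Rational(1, 2))), -37) = Add(-37, Mul(Rational(1, 98), Pow(3101462, Rational(1, 2))))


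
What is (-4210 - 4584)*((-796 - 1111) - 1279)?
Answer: 28017684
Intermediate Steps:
(-4210 - 4584)*((-796 - 1111) - 1279) = -8794*(-1907 - 1279) = -8794*(-3186) = 28017684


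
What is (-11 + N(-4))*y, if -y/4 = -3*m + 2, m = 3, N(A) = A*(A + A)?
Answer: 588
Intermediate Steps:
N(A) = 2*A² (N(A) = A*(2*A) = 2*A²)
y = 28 (y = -4*(-3*3 + 2) = -4*(-9 + 2) = -4*(-7) = 28)
(-11 + N(-4))*y = (-11 + 2*(-4)²)*28 = (-11 + 2*16)*28 = (-11 + 32)*28 = 21*28 = 588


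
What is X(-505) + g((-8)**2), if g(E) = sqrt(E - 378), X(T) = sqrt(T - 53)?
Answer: I*(sqrt(314) + 3*sqrt(62)) ≈ 41.342*I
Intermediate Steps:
X(T) = sqrt(-53 + T)
g(E) = sqrt(-378 + E)
X(-505) + g((-8)**2) = sqrt(-53 - 505) + sqrt(-378 + (-8)**2) = sqrt(-558) + sqrt(-378 + 64) = 3*I*sqrt(62) + sqrt(-314) = 3*I*sqrt(62) + I*sqrt(314) = I*sqrt(314) + 3*I*sqrt(62)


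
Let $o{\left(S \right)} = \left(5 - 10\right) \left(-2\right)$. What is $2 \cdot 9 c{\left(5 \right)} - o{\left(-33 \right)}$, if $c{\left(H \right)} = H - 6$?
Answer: $-28$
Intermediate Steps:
$c{\left(H \right)} = -6 + H$ ($c{\left(H \right)} = H - 6 = -6 + H$)
$o{\left(S \right)} = 10$ ($o{\left(S \right)} = \left(5 - 10\right) \left(-2\right) = \left(-5\right) \left(-2\right) = 10$)
$2 \cdot 9 c{\left(5 \right)} - o{\left(-33 \right)} = 2 \cdot 9 \left(-6 + 5\right) - 10 = 18 \left(-1\right) - 10 = -18 - 10 = -28$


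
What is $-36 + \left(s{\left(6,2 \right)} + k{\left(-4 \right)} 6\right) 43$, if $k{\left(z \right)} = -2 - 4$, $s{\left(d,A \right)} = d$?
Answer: $-1326$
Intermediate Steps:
$k{\left(z \right)} = -6$
$-36 + \left(s{\left(6,2 \right)} + k{\left(-4 \right)} 6\right) 43 = -36 + \left(6 - 36\right) 43 = -36 - 1290 = -1326$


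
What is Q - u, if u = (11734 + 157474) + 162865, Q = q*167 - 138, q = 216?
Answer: -296139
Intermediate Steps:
Q = 35934 (Q = 216*167 - 138 = 36072 - 138 = 35934)
u = 332073 (u = 169208 + 162865 = 332073)
Q - u = 35934 - 1*332073 = 35934 - 332073 = -296139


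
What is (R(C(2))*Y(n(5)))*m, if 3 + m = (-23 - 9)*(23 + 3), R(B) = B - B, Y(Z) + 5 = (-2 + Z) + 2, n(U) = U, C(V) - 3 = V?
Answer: 0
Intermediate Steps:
C(V) = 3 + V
Y(Z) = -5 + Z (Y(Z) = -5 + ((-2 + Z) + 2) = -5 + Z)
R(B) = 0
m = -835 (m = -3 + (-23 - 9)*(23 + 3) = -3 - 32*26 = -3 - 832 = -835)
(R(C(2))*Y(n(5)))*m = (0*(-5 + 5))*(-835) = (0*0)*(-835) = 0*(-835) = 0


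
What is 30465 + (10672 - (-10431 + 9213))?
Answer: 42355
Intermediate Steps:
30465 + (10672 - (-10431 + 9213)) = 30465 + (10672 - 1*(-1218)) = 30465 + (10672 + 1218) = 30465 + 11890 = 42355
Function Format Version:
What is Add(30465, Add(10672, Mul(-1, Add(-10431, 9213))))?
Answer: 42355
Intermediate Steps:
Add(30465, Add(10672, Mul(-1, Add(-10431, 9213)))) = Add(30465, Add(10672, Mul(-1, -1218))) = Add(30465, Add(10672, 1218)) = Add(30465, 11890) = 42355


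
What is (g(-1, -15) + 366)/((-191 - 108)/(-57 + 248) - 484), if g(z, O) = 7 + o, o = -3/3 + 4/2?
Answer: -71434/92743 ≈ -0.77024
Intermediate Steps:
o = 1 (o = -3*1/3 + 4*(1/2) = -1 + 2 = 1)
g(z, O) = 8 (g(z, O) = 7 + 1 = 8)
(g(-1, -15) + 366)/((-191 - 108)/(-57 + 248) - 484) = (8 + 366)/((-191 - 108)/(-57 + 248) - 484) = 374/(-299/191 - 484) = 374/(-92743/191) = 374*(-191/92743) = -71434/92743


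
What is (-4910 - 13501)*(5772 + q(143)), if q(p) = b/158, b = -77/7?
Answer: -16790187615/158 ≈ -1.0627e+8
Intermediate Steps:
b = -11 (b = -77*1/7 = -11)
q(p) = -11/158
(-4910 - 13501)*(5772 + q(143)) = (-4910 - 13501)*(5772 - 11/158) = -18411*911965/158 = -16790187615/158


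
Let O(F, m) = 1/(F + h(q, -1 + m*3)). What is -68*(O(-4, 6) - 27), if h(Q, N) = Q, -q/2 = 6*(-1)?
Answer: 3655/2 ≈ 1827.5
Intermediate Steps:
q = 12 (q = -12*(-1) = -2*(-6) = 12)
O(F, m) = 1/(12 + F) (O(F, m) = 1/(F + 12) = 1/(12 + F))
-68*(O(-4, 6) - 27) = -68*(1/(12 - 4) - 27) = -68*(1/8 - 27) = -68*(⅛ - 27) = -68*(-215/8) = 3655/2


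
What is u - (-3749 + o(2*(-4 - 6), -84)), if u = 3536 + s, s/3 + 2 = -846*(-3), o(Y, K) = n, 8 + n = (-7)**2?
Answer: 14852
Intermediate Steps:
n = 41 (n = -8 + (-7)**2 = -8 + 49 = 41)
o(Y, K) = 41
s = 7608 (s = -6 + 3*(-846*(-3)) = -6 + 3*2538 = -6 + 7614 = 7608)
u = 11144 (u = 3536 + 7608 = 11144)
u - (-3749 + o(2*(-4 - 6), -84)) = 11144 - (-3749 + 41) = 11144 - 1*(-3708) = 11144 + 3708 = 14852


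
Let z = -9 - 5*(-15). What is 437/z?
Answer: 437/66 ≈ 6.6212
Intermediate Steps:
z = 66 (z = -9 + 75 = 66)
437/z = 437/66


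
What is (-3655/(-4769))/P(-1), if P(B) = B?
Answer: -3655/4769 ≈ -0.76641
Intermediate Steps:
(-3655/(-4769))/P(-1) = -3655/(-4769)/(-1) = -3655*(-1/4769)*(-1) = (3655/4769)*(-1) = -3655/4769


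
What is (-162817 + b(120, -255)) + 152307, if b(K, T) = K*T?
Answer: -41110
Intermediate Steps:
(-162817 + b(120, -255)) + 152307 = (-162817 + 120*(-255)) + 152307 = (-162817 - 30600) + 152307 = -193417 + 152307 = -41110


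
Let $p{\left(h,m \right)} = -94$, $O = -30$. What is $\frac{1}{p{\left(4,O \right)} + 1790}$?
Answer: $\frac{1}{1696} \approx 0.00058962$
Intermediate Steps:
$\frac{1}{p{\left(4,O \right)} + 1790} = \frac{1}{-94 + 1790} = \frac{1}{1696}$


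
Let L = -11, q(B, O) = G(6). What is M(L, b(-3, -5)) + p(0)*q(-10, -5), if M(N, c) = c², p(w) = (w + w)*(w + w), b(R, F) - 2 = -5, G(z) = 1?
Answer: 9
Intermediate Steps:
b(R, F) = -3 (b(R, F) = 2 - 5 = -3)
q(B, O) = 1
p(w) = 4*w² (p(w) = (2*w)*(2*w) = 4*w²)
M(L, b(-3, -5)) + p(0)*q(-10, -5) = (-3)² + (4*0²)*1 = 9 + (4*0)*1 = 9 + 0*1 = 9 + 0 = 9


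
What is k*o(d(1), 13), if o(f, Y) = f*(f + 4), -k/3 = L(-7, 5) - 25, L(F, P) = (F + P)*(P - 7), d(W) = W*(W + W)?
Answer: 756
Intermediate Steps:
d(W) = 2*W**2 (d(W) = W*(2*W) = 2*W**2)
L(F, P) = (-7 + P)*(F + P) (L(F, P) = (F + P)*(-7 + P) = (-7 + P)*(F + P))
k = 63 (k = -3*((5**2 - 7*(-7) - 7*5 - 7*5) - 25) = -3*((25 + 49 - 35 - 35) - 25) = -3*(4 - 25) = -3*(-21) = 63)
o(f, Y) = f*(4 + f)
k*o(d(1), 13) = 63*((2*1**2)*(4 + 2*1**2)) = 63*((2*1)*(4 + 2*1)) = 63*(2*(4 + 2)) = 63*(2*6) = 63*12 = 756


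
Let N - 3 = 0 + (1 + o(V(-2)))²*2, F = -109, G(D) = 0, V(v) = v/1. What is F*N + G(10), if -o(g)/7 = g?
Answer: -49377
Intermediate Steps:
V(v) = v (V(v) = v*1 = v)
o(g) = -7*g
N = 453 (N = 3 + (0 + (1 - 7*(-2))²*2) = 3 + (0 + (1 + 14)²*2) = 3 + (0 + 15²*2) = 3 + (0 + 225*2) = 3 + (0 + 450) = 3 + 450 = 453)
F*N + G(10) = -109*453 + 0 = -49377 + 0 = -49377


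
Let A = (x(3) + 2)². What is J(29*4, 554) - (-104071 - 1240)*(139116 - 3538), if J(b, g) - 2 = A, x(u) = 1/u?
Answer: 128500692889/9 ≈ 1.4278e+10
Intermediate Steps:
A = 49/9 (A = (1/3 + 2)² = (⅓ + 2)² = (7/3)² = 49/9 ≈ 5.4444)
J(b, g) = 67/9 (J(b, g) = 2 + 49/9 = 67/9)
J(29*4, 554) - (-104071 - 1240)*(139116 - 3538) = 67/9 - (-104071 - 1240)*(139116 - 3538) = 67/9 - (-105311)*135578 = 67/9 - 1*(-14277854758) = 67/9 + 14277854758 = 128500692889/9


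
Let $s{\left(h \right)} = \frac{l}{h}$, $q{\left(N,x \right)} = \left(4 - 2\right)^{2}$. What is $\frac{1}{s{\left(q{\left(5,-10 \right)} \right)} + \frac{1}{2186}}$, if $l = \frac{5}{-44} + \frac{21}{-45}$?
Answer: $- \frac{2885520}{417299} \approx -6.9148$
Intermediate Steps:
$l = - \frac{383}{660}$ ($l = 5 \left(- \frac{1}{44}\right) + 21 \left(- \frac{1}{45}\right) = - \frac{5}{44} - \frac{7}{15} = - \frac{383}{660} \approx -0.5803$)
$q{\left(N,x \right)} = 4$ ($q{\left(N,x \right)} = 2^{2} = 4$)
$s{\left(h \right)} = - \frac{383}{660 h}$
$\frac{1}{s{\left(q{\left(5,-10 \right)} \right)} + \frac{1}{2186}} = \frac{1}{- \frac{383}{660 \cdot 4} + \frac{1}{2186}} = \frac{1}{\left(- \frac{383}{660}\right) \frac{1}{4} + \frac{1}{2186}} = \frac{1}{- \frac{383}{2640} + \frac{1}{2186}} = \frac{1}{- \frac{417299}{2885520}} = - \frac{2885520}{417299}$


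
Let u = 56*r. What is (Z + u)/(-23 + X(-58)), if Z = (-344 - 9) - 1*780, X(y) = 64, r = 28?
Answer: 435/41 ≈ 10.610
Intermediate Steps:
u = 1568 (u = 56*28 = 1568)
Z = -1133 (Z = -353 - 780 = -1133)
(Z + u)/(-23 + X(-58)) = (-1133 + 1568)/(-23 + 64) = 435/41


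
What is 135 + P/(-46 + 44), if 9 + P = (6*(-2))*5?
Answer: 339/2 ≈ 169.50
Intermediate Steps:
P = -69 (P = -9 + (6*(-2))*5 = -9 - 12*5 = -9 - 60 = -69)
135 + P/(-46 + 44) = 135 - 69/(-46 + 44) = 135 - 69/(-2) = 135 - 69*(-1/2) = 135 + 69/2 = 339/2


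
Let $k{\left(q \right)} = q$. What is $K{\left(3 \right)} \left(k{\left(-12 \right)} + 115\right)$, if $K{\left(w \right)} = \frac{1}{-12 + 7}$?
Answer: $- \frac{103}{5} \approx -20.6$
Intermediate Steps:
$K{\left(w \right)} = - \frac{1}{5}$ ($K{\left(w \right)} = \frac{1}{-5} = - \frac{1}{5}$)
$K{\left(3 \right)} \left(k{\left(-12 \right)} + 115\right) = - \frac{-12 + 115}{5} = \left(- \frac{1}{5}\right) 103 = - \frac{103}{5}$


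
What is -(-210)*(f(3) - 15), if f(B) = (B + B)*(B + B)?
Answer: 4410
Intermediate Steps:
f(B) = 4*B² (f(B) = (2*B)*(2*B) = 4*B²)
-(-210)*(f(3) - 15) = -(-210)*(4*3² - 15) = -(-210)*(4*9 - 15) = -(-210)*(36 - 15) = -(-210)*21 = -14*(-315) = 4410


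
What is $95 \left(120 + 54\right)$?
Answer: $16530$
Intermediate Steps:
$95 \left(120 + 54\right) = 95 \cdot 174 = 16530$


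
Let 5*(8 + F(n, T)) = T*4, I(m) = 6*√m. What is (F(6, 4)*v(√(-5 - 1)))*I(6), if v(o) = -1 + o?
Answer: -864*I/5 + 144*√6/5 ≈ 70.545 - 172.8*I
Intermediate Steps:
F(n, T) = -8 + 4*T/5 (F(n, T) = -8 + (T*4)/5 = -8 + (4*T)/5 = -8 + 4*T/5)
(F(6, 4)*v(√(-5 - 1)))*I(6) = ((-8 + (⅘)*4)*(-1 + √(-5 - 1)))*(6*√6) = ((-8 + 16/5)*(-1 + √(-6)))*(6*√6) = (-24*(-1 + I*√6)/5)*(6*√6) = (24/5 - 24*I*√6/5)*(6*√6) = 6*√6*(24/5 - 24*I*√6/5)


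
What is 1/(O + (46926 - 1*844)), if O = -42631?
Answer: 1/3451 ≈ 0.00028977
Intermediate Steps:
1/(O + (46926 - 1*844)) = 1/(-42631 + (46926 - 1*844)) = 1/(-42631 + (46926 - 844)) = 1/(-42631 + 46082) = 1/3451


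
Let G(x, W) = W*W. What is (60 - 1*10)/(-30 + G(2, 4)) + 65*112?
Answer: 50935/7 ≈ 7276.4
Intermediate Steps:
G(x, W) = W**2
(60 - 1*10)/(-30 + G(2, 4)) + 65*112 = (60 - 1*10)/(-30 + 4**2) + 65*112 = (60 - 10)/(-30 + 16) + 7280 = 50/(-14) + 7280 = 50*(-1/14) + 7280 = -25/7 + 7280 = 50935/7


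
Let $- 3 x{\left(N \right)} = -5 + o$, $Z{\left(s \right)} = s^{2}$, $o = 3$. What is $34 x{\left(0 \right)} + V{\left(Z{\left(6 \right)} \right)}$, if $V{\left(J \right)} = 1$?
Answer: $\frac{71}{3} \approx 23.667$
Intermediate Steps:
$x{\left(N \right)} = \frac{2}{3}$ ($x{\left(N \right)} = - \frac{-5 + 3}{3} = \left(- \frac{1}{3}\right) \left(-2\right) = \frac{2}{3}$)
$34 x{\left(0 \right)} + V{\left(Z{\left(6 \right)} \right)} = 34 \cdot \frac{2}{3} + 1 = \frac{68}{3} + 1 = \frac{71}{3}$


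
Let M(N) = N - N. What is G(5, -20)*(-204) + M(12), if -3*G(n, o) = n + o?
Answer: -1020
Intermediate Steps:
G(n, o) = -n/3 - o/3 (G(n, o) = -(n + o)/3 = -n/3 - o/3)
M(N) = 0
G(5, -20)*(-204) + M(12) = (-⅓*5 - ⅓*(-20))*(-204) + 0 = (-5/3 + 20/3)*(-204) + 0 = 5*(-204) + 0 = -1020 + 0 = -1020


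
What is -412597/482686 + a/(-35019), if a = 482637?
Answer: -82470285775/5634393678 ≈ -14.637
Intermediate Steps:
-412597/482686 + a/(-35019) = -412597/482686 + 482637/(-35019) = -412597*1/482686 + 482637*(-1/35019) = -412597/482686 - 160879/11673 = -82470285775/5634393678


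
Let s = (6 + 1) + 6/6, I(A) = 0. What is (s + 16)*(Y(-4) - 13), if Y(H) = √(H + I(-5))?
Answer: -312 + 48*I ≈ -312.0 + 48.0*I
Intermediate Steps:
Y(H) = √H (Y(H) = √(H + 0) = √H)
s = 8 (s = 7 + 6*(⅙) = 7 + 1 = 8)
(s + 16)*(Y(-4) - 13) = (8 + 16)*(√(-4) - 13) = 24*(2*I - 13) = 24*(-13 + 2*I) = -312 + 48*I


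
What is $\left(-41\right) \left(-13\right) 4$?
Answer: $2132$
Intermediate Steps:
$\left(-41\right) \left(-13\right) 4 = 533 \cdot 4 = 2132$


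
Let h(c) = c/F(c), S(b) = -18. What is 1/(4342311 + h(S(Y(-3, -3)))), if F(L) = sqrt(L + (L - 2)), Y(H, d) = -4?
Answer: 9167101/39806403510429 - I*sqrt(38)/39806403510429 ≈ 2.3029e-7 - 1.5486e-13*I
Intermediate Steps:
F(L) = sqrt(-2 + 2*L) (F(L) = sqrt(L + (-2 + L)) = sqrt(-2 + 2*L))
h(c) = c/sqrt(-2 + 2*c) (h(c) = c/(sqrt(-2 + 2*c)) = c/sqrt(-2 + 2*c))
1/(4342311 + h(S(Y(-3, -3)))) = 1/(4342311 + (1/2)*(-18)*sqrt(2)/sqrt(-1 - 18)) = 1/(4342311 + (1/2)*(-18)*sqrt(2)/sqrt(-19)) = 1/(4342311 + (1/2)*(-18)*sqrt(2)*(-I*sqrt(19)/19)) = 1/(4342311 + 9*I*sqrt(38)/19)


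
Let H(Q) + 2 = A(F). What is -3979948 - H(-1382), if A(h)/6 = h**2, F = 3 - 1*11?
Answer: -3980330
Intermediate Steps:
F = -8 (F = 3 - 11 = -8)
A(h) = 6*h**2
H(Q) = 382 (H(Q) = -2 + 6*(-8)**2 = -2 + 6*64 = -2 + 384 = 382)
-3979948 - H(-1382) = -3979948 - 1*382 = -3979948 - 382 = -3980330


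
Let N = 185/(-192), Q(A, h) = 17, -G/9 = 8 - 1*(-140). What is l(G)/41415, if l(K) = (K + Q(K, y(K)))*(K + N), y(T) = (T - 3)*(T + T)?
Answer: 67309327/1590336 ≈ 42.324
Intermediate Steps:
G = -1332 (G = -9*(8 - 1*(-140)) = -9*(8 + 140) = -9*148 = -1332)
y(T) = 2*T*(-3 + T) (y(T) = (-3 + T)*(2*T) = 2*T*(-3 + T))
N = -185/192 (N = 185*(-1/192) = -185/192 ≈ -0.96354)
l(K) = (17 + K)*(-185/192 + K) (l(K) = (K + 17)*(K - 185/192) = (17 + K)*(-185/192 + K))
l(G)/41415 = (-3145/192 + (-1332)² + (3079/192)*(-1332))/41415 = (-3145/192 + 1774224 - 341769/16)*(1/41415) = (336546635/192)*(1/41415) = 67309327/1590336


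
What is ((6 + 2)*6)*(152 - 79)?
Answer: 3504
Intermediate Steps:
((6 + 2)*6)*(152 - 79) = (8*6)*73 = 48*73 = 3504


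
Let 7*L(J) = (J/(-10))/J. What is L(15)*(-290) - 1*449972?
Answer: -3149775/7 ≈ -4.4997e+5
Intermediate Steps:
L(J) = -1/70 (L(J) = ((J/(-10))/J)/7 = ((J*(-⅒))/J)/7 = ((-J/10)/J)/7 = (⅐)*(-⅒) = -1/70)
L(15)*(-290) - 1*449972 = -1/70*(-290) - 1*449972 = 29/7 - 449972 = -3149775/7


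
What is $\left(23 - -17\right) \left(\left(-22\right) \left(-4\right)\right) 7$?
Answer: $24640$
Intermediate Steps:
$\left(23 - -17\right) \left(\left(-22\right) \left(-4\right)\right) 7 = \left(23 + 17\right) 88 \cdot 7 = 40 \cdot 88 \cdot 7 = 3520 \cdot 7 = 24640$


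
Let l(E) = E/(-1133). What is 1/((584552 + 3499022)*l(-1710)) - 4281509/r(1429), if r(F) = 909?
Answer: -301993925289737/64115824140 ≈ -4710.1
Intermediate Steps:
l(E) = -E/1133 (l(E) = E*(-1/1133) = -E/1133)
1/((584552 + 3499022)*l(-1710)) - 4281509/r(1429) = 1/((584552 + 3499022)*((-1/1133*(-1710)))) - 4281509/909 = 1/(4083574*(1710/1133)) - 4281509*1/909 = (1/4083574)*(1133/1710) - 4281509/909 = 103/634810140 - 4281509/909 = -301993925289737/64115824140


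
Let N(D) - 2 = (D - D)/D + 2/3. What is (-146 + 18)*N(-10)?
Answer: -1024/3 ≈ -341.33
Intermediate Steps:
N(D) = 8/3 (N(D) = 2 + ((D - D)/D + 2/3) = 2 + (0/D + 2*(⅓)) = 2 + (0 + ⅔) = 2 + ⅔ = 8/3)
(-146 + 18)*N(-10) = (-146 + 18)*(8/3) = -128*8/3 = -1024/3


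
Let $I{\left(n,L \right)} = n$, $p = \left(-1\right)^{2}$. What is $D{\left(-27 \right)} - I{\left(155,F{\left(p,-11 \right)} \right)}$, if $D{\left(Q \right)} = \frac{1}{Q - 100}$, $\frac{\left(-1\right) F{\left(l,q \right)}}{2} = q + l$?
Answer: $- \frac{19686}{127} \approx -155.01$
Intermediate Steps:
$p = 1$
$F{\left(l,q \right)} = - 2 l - 2 q$ ($F{\left(l,q \right)} = - 2 \left(q + l\right) = - 2 \left(l + q\right) = - 2 l - 2 q$)
$D{\left(Q \right)} = \frac{1}{-100 + Q}$
$D{\left(-27 \right)} - I{\left(155,F{\left(p,-11 \right)} \right)} = \frac{1}{-100 - 27} - 155 = \frac{1}{-127} - 155 = - \frac{1}{127} - 155 = - \frac{19686}{127}$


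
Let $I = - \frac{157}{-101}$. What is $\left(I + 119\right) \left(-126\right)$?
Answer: $- \frac{1534176}{101} \approx -15190.0$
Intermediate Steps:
$I = \frac{157}{101}$ ($I = \left(-157\right) \left(- \frac{1}{101}\right) = \frac{157}{101} \approx 1.5545$)
$\left(I + 119\right) \left(-126\right) = \left(\frac{157}{101} + 119\right) \left(-126\right) = \frac{12176}{101} \left(-126\right) = - \frac{1534176}{101}$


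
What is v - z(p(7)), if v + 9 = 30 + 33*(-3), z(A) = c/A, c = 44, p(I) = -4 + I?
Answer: -278/3 ≈ -92.667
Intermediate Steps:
z(A) = 44/A
v = -78 (v = -9 + (30 + 33*(-3)) = -9 + (30 - 99) = -9 - 69 = -78)
v - z(p(7)) = -78 - 44/(-4 + 7) = -78 - 44/3 = -278/3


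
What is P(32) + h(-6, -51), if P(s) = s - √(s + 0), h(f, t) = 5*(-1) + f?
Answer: 21 - 4*√2 ≈ 15.343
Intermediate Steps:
h(f, t) = -5 + f
P(s) = s - √s
P(32) + h(-6, -51) = (32 - √32) + (-5 - 6) = (32 - 4*√2) - 11 = 21 - 4*√2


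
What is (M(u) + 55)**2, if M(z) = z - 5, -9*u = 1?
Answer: 201601/81 ≈ 2488.9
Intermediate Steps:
u = -1/9 (u = -1/9*1 = -1/9 ≈ -0.11111)
M(z) = -5 + z
(M(u) + 55)**2 = ((-5 - 1/9) + 55)**2 = (-46/9 + 55)**2 = (449/9)**2 = 201601/81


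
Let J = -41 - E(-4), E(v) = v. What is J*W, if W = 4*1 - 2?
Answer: -74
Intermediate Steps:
J = -37 (J = -41 - 1*(-4) = -41 + 4 = -37)
W = 2 (W = 4 - 2 = 2)
J*W = -37*2 = -74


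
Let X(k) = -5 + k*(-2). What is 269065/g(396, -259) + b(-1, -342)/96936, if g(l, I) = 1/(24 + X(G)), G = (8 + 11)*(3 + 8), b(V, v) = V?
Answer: -10406751851161/96936 ≈ -1.0736e+8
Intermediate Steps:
G = 209 (G = 19*11 = 209)
X(k) = -5 - 2*k
g(l, I) = -1/399 (g(l, I) = 1/(24 + (-5 - 2*209)) = 1/(24 + (-5 - 418)) = 1/(24 - 423) = 1/(-399) = -1/399)
269065/g(396, -259) + b(-1, -342)/96936 = 269065/(-1/399) - 1/96936 = 269065*(-399) - 1*1/96936 = -107356935 - 1/96936 = -10406751851161/96936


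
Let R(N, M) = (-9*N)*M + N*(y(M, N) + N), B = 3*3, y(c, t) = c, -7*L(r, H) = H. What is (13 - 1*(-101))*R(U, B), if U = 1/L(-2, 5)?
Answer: 292866/25 ≈ 11715.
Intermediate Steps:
L(r, H) = -H/7
B = 9
U = -7/5 (U = 1/(-⅐*5) = 1/(-5/7) = -7/5 ≈ -1.4000)
R(N, M) = N*(M + N) - 9*M*N (R(N, M) = (-9*N)*M + N*(M + N) = -9*M*N + N*(M + N) = N*(M + N) - 9*M*N)
(13 - 1*(-101))*R(U, B) = (13 - 1*(-101))*(-7*(-7/5 - 8*9)/5) = (13 + 101)*(-7*(-7/5 - 72)/5) = 114*(-7/5*(-367/5)) = 114*(2569/25) = 292866/25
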